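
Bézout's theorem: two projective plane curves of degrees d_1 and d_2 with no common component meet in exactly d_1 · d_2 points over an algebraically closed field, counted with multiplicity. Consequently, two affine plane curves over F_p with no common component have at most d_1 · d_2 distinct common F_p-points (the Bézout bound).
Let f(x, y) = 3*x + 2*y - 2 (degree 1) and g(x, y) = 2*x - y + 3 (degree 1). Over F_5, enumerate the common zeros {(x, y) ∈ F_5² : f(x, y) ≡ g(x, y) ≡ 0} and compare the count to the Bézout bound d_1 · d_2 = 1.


Common zeros: {(3, 4)}; count = 1; Bézout bound = 1.

deg(f) = 1, deg(g) = 1, so Bézout bound = 1.
Scan x ∈ F_5. For each x, list the y ∈ F_5 with f(x, y) ≡ 0 and those with g(x, y) ≡ 0 (mod 5); the common zeros in that column are the intersection.
  x = 0: f ≡ 0 at y ∈ {1}; g ≡ 0 at y ∈ {3}; common: ∅.
  x = 1: f ≡ 0 at y ∈ {2}; g ≡ 0 at y ∈ {0}; common: ∅.
  x = 2: f ≡ 0 at y ∈ {3}; g ≡ 0 at y ∈ {2}; common: ∅.
  x = 3: f ≡ 0 at y ∈ {4}; g ≡ 0 at y ∈ {4}; common: {4}.
  x = 4: f ≡ 0 at y ∈ {0}; g ≡ 0 at y ∈ {1}; common: ∅.
Collecting: common zeros = {(3, 4)}, so the count is 1.
Comparison with the Bézout bound: 1 ≤ 1 = deg(f)·deg(g), as expected for curves with no common component (the bound is attained).


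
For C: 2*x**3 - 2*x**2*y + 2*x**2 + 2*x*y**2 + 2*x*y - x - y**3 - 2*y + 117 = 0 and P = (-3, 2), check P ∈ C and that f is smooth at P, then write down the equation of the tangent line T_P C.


Tangent line at P: 77*x - 62*y + 355 = 0.

Step 1: f(-3, 2) = 0, so P lies on C.
Step 2: partial derivatives
  f_x(x, y) = 6*x**2 - 4*x*y + 4*x + 2*y**2 + 2*y - 1, f_y(x, y) = -2*x**2 + 4*x*y + 2*x - 3*y**2 - 2.
  f_x(P) = 77, f_y(P) = -62 (gradient nonzero, so P is smooth).
Step 3: tangent line at P: 77·(x − -3) + -62·(y − 2) = 0.
Expanding: 77*x - 62*y + 355 = 0.


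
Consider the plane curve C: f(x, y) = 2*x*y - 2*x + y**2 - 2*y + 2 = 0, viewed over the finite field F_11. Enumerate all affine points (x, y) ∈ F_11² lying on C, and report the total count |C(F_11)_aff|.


Affine F_11-points: {(1, 0), (2, 4), (2, 5), (4, 6), (4, 10), (7, 3), (7, 7), (9, 8), (9, 9), (10, 2)}; count = 10.

For each of the 121 pairs (x, y) ∈ F_11², evaluate f(x, y) mod 11. Record the zeros.
  x = 0: [0↦2, 1↦1, 2↦2, 3↦5, 4↦10, 5↦6, 6↦4, 7↦4, 8↦6, 9↦10, 10↦5]  zeros at y ∈ ∅
  x = 1: [0↦0, 1↦1, 2↦4, 3↦9, 4↦5, 5↦3, 6↦3, 7↦5, 8↦9, 9↦4, 10↦1]  zeros at y ∈ {0}
  x = 2: [0↦9, 1↦1, 2↦6, 3↦2, 4↦0, 5↦0, 6↦2, 7↦6, 8↦1, 9↦9, 10↦8]  zeros at y ∈ {4, 5}
  x = 3: [0↦7, 1↦1, 2↦8, 3↦6, 4↦6, 5↦8, 6↦1, 7↦7, 8↦4, 9↦3, 10↦4]  zeros at y ∈ ∅
  x = 4: [0↦5, 1↦1, 2↦10, 3↦10, 4↦1, 5↦5, 6↦0, 7↦8, 8↦7, 9↦8, 10↦0]  zeros at y ∈ {6, 10}
  x = 5: [0↦3, 1↦1, 2↦1, 3↦3, 4↦7, 5↦2, 6↦10, 7↦9, 8↦10, 9↦2, 10↦7]  zeros at y ∈ ∅
  x = 6: [0↦1, 1↦1, 2↦3, 3↦7, 4↦2, 5↦10, 6↦9, 7↦10, 8↦2, 9↦7, 10↦3]  zeros at y ∈ ∅
  x = 7: [0↦10, 1↦1, 2↦5, 3↦0, 4↦8, 5↦7, 6↦8, 7↦0, 8↦5, 9↦1, 10↦10]  zeros at y ∈ {3, 7}
  x = 8: [0↦8, 1↦1, 2↦7, 3↦4, 4↦3, 5↦4, 6↦7, 7↦1, 8↦8, 9↦6, 10↦6]  zeros at y ∈ ∅
  x = 9: [0↦6, 1↦1, 2↦9, 3↦8, 4↦9, 5↦1, 6↦6, 7↦2, 8↦0, 9↦0, 10↦2]  zeros at y ∈ {8, 9}
  x = 10: [0↦4, 1↦1, 2↦0, 3↦1, 4↦4, 5↦9, 6↦5, 7↦3, 8↦3, 9↦5, 10↦9]  zeros at y ∈ {2}
Collecting zeros: affine points = {(1, 0), (2, 4), (2, 5), (4, 6), (4, 10), (7, 3), (7, 7), (9, 8), (9, 9), (10, 2)}.
Total count |C(F_11)_aff| = 10.


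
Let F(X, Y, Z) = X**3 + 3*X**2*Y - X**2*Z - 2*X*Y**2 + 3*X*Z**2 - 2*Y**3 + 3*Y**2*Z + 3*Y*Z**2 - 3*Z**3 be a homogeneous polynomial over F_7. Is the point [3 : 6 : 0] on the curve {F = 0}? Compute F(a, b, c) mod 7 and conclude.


F(3,6,0) ≡ 3 (mod 7); P is NOT on the curve.

Evaluate F(3, 6, 0) term-by-term (mod 7).
  X**3 ↦ 1·27·1·1 = 27
  3*X**2*Y ↦ 3·9·6·1 = 162
  -X**2*Z ↦ -1·9·1·0 = 0
  -2*X*Y**2 ↦ -2·3·36·1 = -216
  3*X*Z**2 ↦ 3·3·1·0 = 0
  -2*Y**3 ↦ -2·1·216·1 = -432
  3*Y**2*Z ↦ 3·1·36·0 = 0
  3*Y*Z**2 ↦ 3·1·6·0 = 0
  -3*Z**3 ↦ -3·1·1·0 = 0
Sum: F(3, 6, 0) = (27) + (162) + (0) + (-216) + (0) + (-432) + (0) + (0) + (0) = -459.
Reducing mod 7: -459 ≡ 3 (mod 7).
Since F(a, b, c) ≡ 3 ≠ 0 (mod 7), P does NOT lie on the curve.


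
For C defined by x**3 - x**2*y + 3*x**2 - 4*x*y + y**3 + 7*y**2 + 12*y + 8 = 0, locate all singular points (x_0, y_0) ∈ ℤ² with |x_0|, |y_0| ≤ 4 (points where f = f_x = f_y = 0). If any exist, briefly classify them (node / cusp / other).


Singular points: {(-2, -2)}; classification: node.

Compute partial derivatives:
  f_x = 3*x**2 - 2*x*y + 6*x - 4*y.
  f_y = -x**2 - 4*x + 3*y**2 + 14*y + 12.
Scan x_0 ∈ {−4, ..., 4}. For each x_0, f_y(x_0, y) is a polynomial in y; find its integer roots y ∈ {−4, ..., 4}, then test f_x and f at those candidates.
  x = -4: f_y(-4, y) = 3*y**2 + 14*y + 12; no integer root y with |y| ≤ 4.
  x = -3: f_y(-3, y) = 3*y**2 + 14*y + 15; vanishes at y ∈ {-3}. (-3, -3): f_x = 3 ≠ 0.
  x = -2: f_y(-2, y) = 3*y**2 + 14*y + 16; vanishes at y ∈ {-2}. (-2, -2): f_x = 0, f = 0 — SINGULAR.
  x = -1: f_y(-1, y) = 3*y**2 + 14*y + 15; vanishes at y ∈ {-3}. (-1, -3): f_x = 3 ≠ 0.
  x = 0: f_y(0, y) = 3*y**2 + 14*y + 12; no integer root y with |y| ≤ 4.
  x = 1: f_y(1, y) = 3*y**2 + 14*y + 7; no integer root y with |y| ≤ 4.
  x = 2: f_y(2, y) = 3*y**2 + 14*y; vanishes at y ∈ {0}. (2, 0): f_x = 24 ≠ 0.
  x = 3: f_y(3, y) = 3*y**2 + 14*y - 9; no integer root y with |y| ≤ 4.
  x = 4: f_y(4, y) = 3*y**2 + 14*y - 20; no integer root y with |y| ≤ 4.
Only singular point on the grid: (-2, -2).
Classify: substitute x = -2 + u, y = -2 + v and expand: f = u**3 - u**2*v - u**2 + v**3 + v**2.
No constant or linear terms (consistent with a singular point). Quadratic part: -u**2 + v**2. Cubic part: u**3 - u**2*v + v**3.
The quadratic part v**2 - u**2 = (v − u)(v + u) splits into two distinct linear factors, so there are two distinct tangent lines y − -2 = ±(x − -2) — this is a node (ordinary double point).
Classification: node.


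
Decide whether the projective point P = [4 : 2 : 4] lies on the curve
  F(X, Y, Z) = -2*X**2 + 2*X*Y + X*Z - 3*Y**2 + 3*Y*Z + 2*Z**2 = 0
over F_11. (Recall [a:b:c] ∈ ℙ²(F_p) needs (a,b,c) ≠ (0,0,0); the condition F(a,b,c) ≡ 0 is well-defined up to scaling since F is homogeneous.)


F(4,2,4) ≡ 0 (mod 11); P is on the curve.

Evaluate F(4, 2, 4) term-by-term (mod 11).
  -2*X**2 ↦ -2·16·1·1 = -32
  2*X*Y ↦ 2·4·2·1 = 16
  X*Z ↦ 1·4·1·4 = 16
  -3*Y**2 ↦ -3·1·4·1 = -12
  3*Y*Z ↦ 3·1·2·4 = 24
  2*Z**2 ↦ 2·1·1·16 = 32
Sum: F(4, 2, 4) = (-32) + (16) + (16) + (-12) + (24) + (32) = 44.
Reducing mod 11: 44 ≡ 0 (mod 11).
Since F(a, b, c) ≡ 0 (mod 11), P lies on the curve.


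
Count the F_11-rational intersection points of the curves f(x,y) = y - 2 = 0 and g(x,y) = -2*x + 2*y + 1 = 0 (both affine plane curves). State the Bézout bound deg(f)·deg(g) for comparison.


Common zeros: {(8, 2)}; count = 1; Bézout bound = 1.

deg(f) = 1, deg(g) = 1, so Bézout bound = 1.
Scan x ∈ F_11. For each x, list the y ∈ F_11 with f(x, y) ≡ 0 and those with g(x, y) ≡ 0 (mod 11); the common zeros in that column are the intersection.
  x = 0: f ≡ 0 at y ∈ {2}; g ≡ 0 at y ∈ {5}; common: ∅.
  x = 1: f ≡ 0 at y ∈ {2}; g ≡ 0 at y ∈ {6}; common: ∅.
  x = 2: f ≡ 0 at y ∈ {2}; g ≡ 0 at y ∈ {7}; common: ∅.
  x = 3: f ≡ 0 at y ∈ {2}; g ≡ 0 at y ∈ {8}; common: ∅.
  x = 4: f ≡ 0 at y ∈ {2}; g ≡ 0 at y ∈ {9}; common: ∅.
  x = 5: f ≡ 0 at y ∈ {2}; g ≡ 0 at y ∈ {10}; common: ∅.
  x = 6: f ≡ 0 at y ∈ {2}; g ≡ 0 at y ∈ {0}; common: ∅.
  x = 7: f ≡ 0 at y ∈ {2}; g ≡ 0 at y ∈ {1}; common: ∅.
  x = 8: f ≡ 0 at y ∈ {2}; g ≡ 0 at y ∈ {2}; common: {2}.
  x = 9: f ≡ 0 at y ∈ {2}; g ≡ 0 at y ∈ {3}; common: ∅.
  x = 10: f ≡ 0 at y ∈ {2}; g ≡ 0 at y ∈ {4}; common: ∅.
Collecting: common zeros = {(8, 2)}, so the count is 1.
Comparison with the Bézout bound: 1 ≤ 1 = deg(f)·deg(g), as expected for curves with no common component (the bound is attained).


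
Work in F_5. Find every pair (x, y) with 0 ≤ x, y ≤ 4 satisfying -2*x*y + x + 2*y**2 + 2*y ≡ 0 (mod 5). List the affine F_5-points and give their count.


Affine F_5-points: {(0, 0), (0, 4), (4, 1), (4, 2)}; count = 4.

For each of the 25 pairs (x, y) ∈ F_5², evaluate f(x, y) mod 5. Record the zeros.
  x = 0: [0↦0, 1↦4, 2↦2, 3↦4, 4↦0]  zeros at y ∈ {0, 4}
  x = 1: [0↦1, 1↦3, 2↦4, 3↦4, 4↦3]  zeros at y ∈ ∅
  x = 2: [0↦2, 1↦2, 2↦1, 3↦4, 4↦1]  zeros at y ∈ ∅
  x = 3: [0↦3, 1↦1, 2↦3, 3↦4, 4↦4]  zeros at y ∈ ∅
  x = 4: [0↦4, 1↦0, 2↦0, 3↦4, 4↦2]  zeros at y ∈ {1, 2}
Collecting zeros: affine points = {(0, 0), (0, 4), (4, 1), (4, 2)}.
Total count |C(F_5)_aff| = 4.


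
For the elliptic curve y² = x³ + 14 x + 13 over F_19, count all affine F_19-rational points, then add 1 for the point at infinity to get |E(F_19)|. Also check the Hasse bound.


Affine points = {(1, 3), (1, 16), (2, 7), (2, 12), (3, 5), (3, 14), (4, 0), (6, 3), (6, 16), (7, 6), (7, 13), (11, 4), (11, 15), (12, 3), (12, 16), (13, 6), (13, 13), (15, 8), (15, 11), (16, 1), (16, 18), (18, 6), (18, 13)}; affine count = 23; |E(F_19)| = 24.

Discriminant check: Δ ∝ 4a³ + 27b² = 4·14³ + 27·13² = 4·2744 + 27·169 ≡ 16 (mod 19). Nonzero ⇒ E is nonsingular.
For each x ∈ F_19, compute rhs = x³ + 14·x + 13 mod 19, then count y ∈ F_19 with y² ≡ rhs.
  x = 0: rhs = 13, matching y values: none (0 points).
  x = 1: rhs = 9, matching y values: 3, 16 (2 points).
  x = 2: rhs = 11, matching y values: 7, 12 (2 points).
  x = 3: rhs = 6, matching y values: 5, 14 (2 points).
  x = 4: rhs = 0, matching y values: 0 (1 points).
  x = 5: rhs = 18, matching y values: none (0 points).
  x = 6: rhs = 9, matching y values: 3, 16 (2 points).
  x = 7: rhs = 17, matching y values: 6, 13 (2 points).
  x = 8: rhs = 10, matching y values: none (0 points).
  x = 9: rhs = 13, matching y values: none (0 points).
  x = 10: rhs = 13, matching y values: none (0 points).
  x = 11: rhs = 16, matching y values: 4, 15 (2 points).
  x = 12: rhs = 9, matching y values: 3, 16 (2 points).
  x = 13: rhs = 17, matching y values: 6, 13 (2 points).
  x = 14: rhs = 8, matching y values: none (0 points).
  x = 15: rhs = 7, matching y values: 8, 11 (2 points).
  x = 16: rhs = 1, matching y values: 1, 18 (2 points).
  x = 17: rhs = 15, matching y values: none (0 points).
  x = 18: rhs = 17, matching y values: 6, 13 (2 points).
Total affine count: 23.
Full point count |E(F_19)| = 23 + 1 = 24.
Hasse bound: |24 − (19+1)| = |4| = 4 ≤ 2√19 ≈ 8.7178 ✓.


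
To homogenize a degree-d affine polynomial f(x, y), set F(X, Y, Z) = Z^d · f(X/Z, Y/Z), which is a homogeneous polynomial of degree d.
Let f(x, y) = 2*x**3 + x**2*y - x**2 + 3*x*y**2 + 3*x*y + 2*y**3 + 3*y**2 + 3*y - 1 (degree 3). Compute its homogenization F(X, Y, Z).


F(X, Y, Z) = 2*X**3 + X**2*Y - X**2*Z + 3*X*Y**2 + 3*X*Y*Z + 2*Y**3 + 3*Y**2*Z + 3*Y*Z**2 - Z**3

deg(f) = 3.
Substitute x = X/Z, y = Y/Z into f, then multiply by Z^3.
  monomial 2·x^3·y^0 ↦ 2·X^3·Y^0·Z^0.
  monomial 1·x^2·y^1 ↦ 1·X^2·Y^1·Z^0.
  monomial -1·x^2·y^0 ↦ -1·X^2·Y^0·Z^1.
  monomial 3·x^1·y^2 ↦ 3·X^1·Y^2·Z^0.
  monomial 3·x^1·y^1 ↦ 3·X^1·Y^1·Z^1.
  monomial 2·x^0·y^3 ↦ 2·X^0·Y^3·Z^0.
  monomial 3·x^0·y^2 ↦ 3·X^0·Y^2·Z^1.
  monomial 3·x^0·y^1 ↦ 3·X^0·Y^1·Z^2.
  monomial -1·x^0·y^0 ↦ -1·X^0·Y^0·Z^3.
Collecting: F(X, Y, Z) = 2*X**3 + X**2*Y - X**2*Z + 3*X*Y**2 + 3*X*Y*Z + 2*Y**3 + 3*Y**2*Z + 3*Y*Z**2 - Z**3.


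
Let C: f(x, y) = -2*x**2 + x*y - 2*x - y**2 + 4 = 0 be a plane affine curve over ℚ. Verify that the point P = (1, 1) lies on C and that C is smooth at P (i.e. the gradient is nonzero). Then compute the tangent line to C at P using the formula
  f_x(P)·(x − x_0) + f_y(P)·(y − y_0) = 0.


Tangent line at P: -5*x - y + 6 = 0.

Step 1: f(1, 1) = 0, so P lies on C.
Step 2: partial derivatives
  f_x(x, y) = -4*x + y - 2, f_y(x, y) = x - 2*y.
  f_x(P) = -5, f_y(P) = -1 (gradient nonzero, so P is smooth).
Step 3: tangent line at P: -5·(x − 1) + -1·(y − 1) = 0.
Expanding: -5*x - y + 6 = 0.


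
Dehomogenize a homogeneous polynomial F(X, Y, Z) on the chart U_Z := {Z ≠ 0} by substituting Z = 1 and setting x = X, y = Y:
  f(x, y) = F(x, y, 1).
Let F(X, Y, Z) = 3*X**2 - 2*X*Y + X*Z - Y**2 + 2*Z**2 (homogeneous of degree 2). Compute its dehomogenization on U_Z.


f(x, y) = 3*x**2 - 2*x*y + x - y**2 + 2

On U_Z we set Z = 1. Each monomial c·X^i·Y^j·Z^k in F becomes c·x^i·y^j·1^k = c·x^i·y^j.
Substituting Z = 1: F(X, Y, 1) = 3*x**2 - 2*x*y + x - y**2 + 2.
Note: deg(f) ≤ deg(F) = 2; strict inequality happens when F is divisible by Z (lost terms).


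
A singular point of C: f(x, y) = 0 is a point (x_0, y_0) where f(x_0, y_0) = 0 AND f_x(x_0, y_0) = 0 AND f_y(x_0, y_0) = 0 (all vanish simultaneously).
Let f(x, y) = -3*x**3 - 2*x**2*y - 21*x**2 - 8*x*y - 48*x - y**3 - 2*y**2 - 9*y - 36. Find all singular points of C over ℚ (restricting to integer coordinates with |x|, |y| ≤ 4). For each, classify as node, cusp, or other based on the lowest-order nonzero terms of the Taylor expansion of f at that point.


Singular points: {(-2, -1)}; classification: node.

Compute partial derivatives:
  f_x = -9*x**2 - 4*x*y - 42*x - 8*y - 48.
  f_y = -2*x**2 - 8*x - 3*y**2 - 4*y - 9.
Scan x_0 ∈ {−4, ..., 4}. For each x_0, f_y(x_0, y) is a polynomial in y; find its integer roots y ∈ {−4, ..., 4}, then test f_x and f at those candidates.
  x = -4: f_y(-4, y) = -3*y**2 - 4*y - 9; no integer root y with |y| ≤ 4.
  x = -3: f_y(-3, y) = -3*y**2 - 4*y - 3; no integer root y with |y| ≤ 4.
  x = -2: f_y(-2, y) = -3*y**2 - 4*y - 1; vanishes at y ∈ {-1}. (-2, -1): f_x = 0, f = 0 — SINGULAR.
  x = -1: f_y(-1, y) = -3*y**2 - 4*y - 3; no integer root y with |y| ≤ 4.
  x = 0: f_y(0, y) = -3*y**2 - 4*y - 9; no integer root y with |y| ≤ 4.
  x = 1: f_y(1, y) = -3*y**2 - 4*y - 19; no integer root y with |y| ≤ 4.
  x = 2: f_y(2, y) = -3*y**2 - 4*y - 33; no integer root y with |y| ≤ 4.
  x = 3: f_y(3, y) = -3*y**2 - 4*y - 51; no integer root y with |y| ≤ 4.
  x = 4: f_y(4, y) = -3*y**2 - 4*y - 73; no integer root y with |y| ≤ 4.
Only singular point on the grid: (-2, -1).
Classify: substitute x = -2 + u, y = -1 + v and expand: f = -3*u**3 - 2*u**2*v - u**2 - v**3 + v**2.
No constant or linear terms (consistent with a singular point). Quadratic part: -u**2 + v**2. Cubic part: -3*u**3 - 2*u**2*v - v**3.
The quadratic part v**2 - u**2 = (v − u)(v + u) splits into two distinct linear factors, so there are two distinct tangent lines y − -1 = ±(x − -2) — this is a node (ordinary double point).
Classification: node.


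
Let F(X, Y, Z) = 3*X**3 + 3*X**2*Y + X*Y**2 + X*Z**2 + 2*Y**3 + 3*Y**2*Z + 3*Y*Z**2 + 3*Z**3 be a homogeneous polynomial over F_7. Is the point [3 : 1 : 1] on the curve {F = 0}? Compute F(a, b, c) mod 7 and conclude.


F(3,1,1) ≡ 6 (mod 7); P is NOT on the curve.

Evaluate F(3, 1, 1) term-by-term (mod 7).
  3*X**3 ↦ 3·27·1·1 = 81
  3*X**2*Y ↦ 3·9·1·1 = 27
  X*Y**2 ↦ 1·3·1·1 = 3
  X*Z**2 ↦ 1·3·1·1 = 3
  2*Y**3 ↦ 2·1·1·1 = 2
  3*Y**2*Z ↦ 3·1·1·1 = 3
  3*Y*Z**2 ↦ 3·1·1·1 = 3
  3*Z**3 ↦ 3·1·1·1 = 3
Sum: F(3, 1, 1) = (81) + (27) + (3) + (3) + (2) + (3) + (3) + (3) = 125.
Reducing mod 7: 125 ≡ 6 (mod 7).
Since F(a, b, c) ≡ 6 ≠ 0 (mod 7), P does NOT lie on the curve.


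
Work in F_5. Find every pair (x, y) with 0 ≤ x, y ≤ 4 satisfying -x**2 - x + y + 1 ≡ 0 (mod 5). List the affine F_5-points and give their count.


Affine F_5-points: {(0, 4), (1, 1), (2, 0), (3, 1), (4, 4)}; count = 5.

For each of the 25 pairs (x, y) ∈ F_5², evaluate f(x, y) mod 5. Record the zeros.
  x = 0: [0↦1, 1↦2, 2↦3, 3↦4, 4↦0]  zeros at y ∈ {4}
  x = 1: [0↦4, 1↦0, 2↦1, 3↦2, 4↦3]  zeros at y ∈ {1}
  x = 2: [0↦0, 1↦1, 2↦2, 3↦3, 4↦4]  zeros at y ∈ {0}
  x = 3: [0↦4, 1↦0, 2↦1, 3↦2, 4↦3]  zeros at y ∈ {1}
  x = 4: [0↦1, 1↦2, 2↦3, 3↦4, 4↦0]  zeros at y ∈ {4}
Collecting zeros: affine points = {(0, 4), (1, 1), (2, 0), (3, 1), (4, 4)}.
Total count |C(F_5)_aff| = 5.


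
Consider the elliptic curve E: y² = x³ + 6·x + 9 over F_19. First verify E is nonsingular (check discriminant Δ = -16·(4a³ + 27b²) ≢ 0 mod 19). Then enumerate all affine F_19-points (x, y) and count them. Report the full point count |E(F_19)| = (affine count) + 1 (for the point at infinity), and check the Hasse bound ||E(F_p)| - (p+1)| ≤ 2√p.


Affine points = {(0, 3), (0, 16), (1, 4), (1, 15), (3, 4), (3, 15), (10, 9), (10, 10), (11, 0), (12, 2), (12, 17), (13, 2), (13, 17), (14, 5), (14, 14), (15, 4), (15, 15)}; affine count = 17; |E(F_19)| = 18.

Discriminant check: Δ ∝ 4a³ + 27b² = 4·6³ + 27·9² = 4·216 + 27·81 ≡ 11 (mod 19). Nonzero ⇒ E is nonsingular.
For each x ∈ F_19, compute rhs = x³ + 6·x + 9 mod 19, then count y ∈ F_19 with y² ≡ rhs.
  x = 0: rhs = 9, matching y values: 3, 16 (2 points).
  x = 1: rhs = 16, matching y values: 4, 15 (2 points).
  x = 2: rhs = 10, matching y values: none (0 points).
  x = 3: rhs = 16, matching y values: 4, 15 (2 points).
  x = 4: rhs = 2, matching y values: none (0 points).
  x = 5: rhs = 12, matching y values: none (0 points).
  x = 6: rhs = 14, matching y values: none (0 points).
  x = 7: rhs = 14, matching y values: none (0 points).
  x = 8: rhs = 18, matching y values: none (0 points).
  x = 9: rhs = 13, matching y values: none (0 points).
  x = 10: rhs = 5, matching y values: 9, 10 (2 points).
  x = 11: rhs = 0, matching y values: 0 (1 points).
  x = 12: rhs = 4, matching y values: 2, 17 (2 points).
  x = 13: rhs = 4, matching y values: 2, 17 (2 points).
  x = 14: rhs = 6, matching y values: 5, 14 (2 points).
  x = 15: rhs = 16, matching y values: 4, 15 (2 points).
  x = 16: rhs = 2, matching y values: none (0 points).
  x = 17: rhs = 8, matching y values: none (0 points).
  x = 18: rhs = 2, matching y values: none (0 points).
Total affine count: 17.
Full point count |E(F_19)| = 17 + 1 = 18.
Hasse bound: |18 − (19+1)| = |-2| = 2 ≤ 2√19 ≈ 8.7178 ✓.


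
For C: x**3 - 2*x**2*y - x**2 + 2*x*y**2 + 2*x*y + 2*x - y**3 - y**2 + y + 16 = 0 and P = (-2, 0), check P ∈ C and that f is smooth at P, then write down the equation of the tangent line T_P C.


Tangent line at P: 18*x - 11*y + 36 = 0.

Step 1: f(-2, 0) = 0, so P lies on C.
Step 2: partial derivatives
  f_x(x, y) = 3*x**2 - 4*x*y - 2*x + 2*y**2 + 2*y + 2, f_y(x, y) = -2*x**2 + 4*x*y + 2*x - 3*y**2 - 2*y + 1.
  f_x(P) = 18, f_y(P) = -11 (gradient nonzero, so P is smooth).
Step 3: tangent line at P: 18·(x − -2) + -11·(y − 0) = 0.
Expanding: 18*x - 11*y + 36 = 0.


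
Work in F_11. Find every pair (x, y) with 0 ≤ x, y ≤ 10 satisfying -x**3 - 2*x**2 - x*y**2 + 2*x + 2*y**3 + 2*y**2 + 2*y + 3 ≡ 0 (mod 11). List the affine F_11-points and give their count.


Affine F_11-points: {(1, 4), (2, 2), (3, 1), (4, 7), (5, 2), (6, 7), (10, 0), (10, 7), (10, 8)}; count = 9.

For each of the 121 pairs (x, y) ∈ F_11², evaluate f(x, y) mod 11. Record the zeros.
  x = 0: [0↦3, 1↦9, 2↦9, 3↦4, 4↦6, 5↦5, 6↦2, 7↦9, 8↦5, 9↦2, 10↦1]  zeros at y ∈ ∅
  x = 1: [0↦2, 1↦7, 2↦4, 3↦5, 4↦0, 5↦1, 6↦9, 7↦3, 8↦6, 9↦8, 10↦10]  zeros at y ∈ {4}
  x = 2: [0↦2, 1↦6, 2↦0, 3↦7, 4↦6, 5↦9, 6↦6, 7↦9, 8↦8, 9↦4, 10↦9]  zeros at y ∈ {2}
  x = 3: [0↦8, 1↦0, 2↦2, 3↦4, 4↦7, 5↦1, 6↦9, 7↦10, 8↦5, 9↦6, 10↦3]  zeros at y ∈ {1}
  x = 4: [0↦3, 1↦5, 2↦4, 3↦1, 4↦8, 5↦4, 6↦1, 7↦0, 8↦2, 9↦8, 10↦8]  zeros at y ∈ {7}
  x = 5: [0↦3, 1↦4, 2↦0, 3↦3, 4↦3, 5↦1, 6↦9, 7↦6, 8↦4, 9↦4, 10↦7]  zeros at y ∈ {2}
  x = 6: [0↦2, 1↦2, 2↦6, 3↦4, 4↦8, 5↦8, 6↦5, 7↦0, 8↦5, 9↦10, 10↦5]  zeros at y ∈ {7}
  x = 7: [0↦5, 1↦4, 2↦5, 3↦9, 4↦6, 5↦8, 6↦5, 7↦9, 8↦10, 9↦9, 10↦7]  zeros at y ∈ ∅
  x = 8: [0↦6, 1↦4, 2↦2, 3↦1, 4↦2, 5↦6, 6↦3, 7↦5, 8↦2, 9↦6, 10↦7]  zeros at y ∈ ∅
  x = 9: [0↦10, 1↦7, 2↦2, 3↦7, 4↦1, 5↦7, 6↦4, 7↦4, 8↦8, 9↦6, 10↦10]  zeros at y ∈ ∅
  x = 10: [0↦0, 1↦7, 2↦10, 3↦10, 4↦8, 5↦5, 6↦2, 7↦0, 8↦0, 9↦3, 10↦10]  zeros at y ∈ {0, 7, 8}
Collecting zeros: affine points = {(1, 4), (2, 2), (3, 1), (4, 7), (5, 2), (6, 7), (10, 0), (10, 7), (10, 8)}.
Total count |C(F_11)_aff| = 9.


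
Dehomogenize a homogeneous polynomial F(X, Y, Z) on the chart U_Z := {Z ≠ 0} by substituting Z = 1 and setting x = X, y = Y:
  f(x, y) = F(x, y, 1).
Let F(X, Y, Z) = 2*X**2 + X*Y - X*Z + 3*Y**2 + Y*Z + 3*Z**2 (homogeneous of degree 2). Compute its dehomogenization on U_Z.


f(x, y) = 2*x**2 + x*y - x + 3*y**2 + y + 3

On U_Z we set Z = 1. Each monomial c·X^i·Y^j·Z^k in F becomes c·x^i·y^j·1^k = c·x^i·y^j.
Substituting Z = 1: F(X, Y, 1) = 2*x**2 + x*y - x + 3*y**2 + y + 3.
Note: deg(f) ≤ deg(F) = 2; strict inequality happens when F is divisible by Z (lost terms).


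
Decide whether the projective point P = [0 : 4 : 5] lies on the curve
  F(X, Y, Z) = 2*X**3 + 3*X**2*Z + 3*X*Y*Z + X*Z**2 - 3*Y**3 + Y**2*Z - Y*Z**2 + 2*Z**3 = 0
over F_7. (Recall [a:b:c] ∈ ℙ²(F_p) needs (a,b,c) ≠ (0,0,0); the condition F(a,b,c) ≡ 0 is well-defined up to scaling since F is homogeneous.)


F(0,4,5) ≡ 3 (mod 7); P is NOT on the curve.

Evaluate F(0, 4, 5) term-by-term (mod 7).
  2*X**3 ↦ 2·0·1·1 = 0
  3*X**2*Z ↦ 3·0·1·5 = 0
  3*X*Y*Z ↦ 3·0·4·5 = 0
  X*Z**2 ↦ 1·0·1·25 = 0
  -3*Y**3 ↦ -3·1·64·1 = -192
  Y**2*Z ↦ 1·1·16·5 = 80
  -Y*Z**2 ↦ -1·1·4·25 = -100
  2*Z**3 ↦ 2·1·1·125 = 250
Sum: F(0, 4, 5) = (0) + (0) + (0) + (0) + (-192) + (80) + (-100) + (250) = 38.
Reducing mod 7: 38 ≡ 3 (mod 7).
Since F(a, b, c) ≡ 3 ≠ 0 (mod 7), P does NOT lie on the curve.


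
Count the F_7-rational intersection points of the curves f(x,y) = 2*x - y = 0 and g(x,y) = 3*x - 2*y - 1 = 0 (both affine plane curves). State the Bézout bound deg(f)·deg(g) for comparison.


Common zeros: {(6, 5)}; count = 1; Bézout bound = 1.

deg(f) = 1, deg(g) = 1, so Bézout bound = 1.
Scan x ∈ F_7. For each x, list the y ∈ F_7 with f(x, y) ≡ 0 and those with g(x, y) ≡ 0 (mod 7); the common zeros in that column are the intersection.
  x = 0: f ≡ 0 at y ∈ {0}; g ≡ 0 at y ∈ {3}; common: ∅.
  x = 1: f ≡ 0 at y ∈ {2}; g ≡ 0 at y ∈ {1}; common: ∅.
  x = 2: f ≡ 0 at y ∈ {4}; g ≡ 0 at y ∈ {6}; common: ∅.
  x = 3: f ≡ 0 at y ∈ {6}; g ≡ 0 at y ∈ {4}; common: ∅.
  x = 4: f ≡ 0 at y ∈ {1}; g ≡ 0 at y ∈ {2}; common: ∅.
  x = 5: f ≡ 0 at y ∈ {3}; g ≡ 0 at y ∈ {0}; common: ∅.
  x = 6: f ≡ 0 at y ∈ {5}; g ≡ 0 at y ∈ {5}; common: {5}.
Collecting: common zeros = {(6, 5)}, so the count is 1.
Comparison with the Bézout bound: 1 ≤ 1 = deg(f)·deg(g), as expected for curves with no common component (the bound is attained).


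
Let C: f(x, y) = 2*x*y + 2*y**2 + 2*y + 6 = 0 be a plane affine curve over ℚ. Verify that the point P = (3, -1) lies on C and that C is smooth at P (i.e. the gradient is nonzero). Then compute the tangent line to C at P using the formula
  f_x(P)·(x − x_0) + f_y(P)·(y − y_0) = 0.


Tangent line at P: -2*x + 4*y + 10 = 0.

Step 1: f(3, -1) = 0, so P lies on C.
Step 2: partial derivatives
  f_x(x, y) = 2*y, f_y(x, y) = 2*x + 4*y + 2.
  f_x(P) = -2, f_y(P) = 4 (gradient nonzero, so P is smooth).
Step 3: tangent line at P: -2·(x − 3) + 4·(y − -1) = 0.
Expanding: -2*x + 4*y + 10 = 0.


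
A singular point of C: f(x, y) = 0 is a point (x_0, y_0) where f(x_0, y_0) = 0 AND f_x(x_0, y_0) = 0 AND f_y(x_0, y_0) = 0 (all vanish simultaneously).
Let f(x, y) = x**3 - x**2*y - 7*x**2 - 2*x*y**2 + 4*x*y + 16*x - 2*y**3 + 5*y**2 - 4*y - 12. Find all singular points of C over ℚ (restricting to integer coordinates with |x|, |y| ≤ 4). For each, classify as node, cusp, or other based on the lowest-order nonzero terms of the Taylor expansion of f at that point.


Singular points: {(2, 0)}; classification: node.

Compute partial derivatives:
  f_x = 3*x**2 - 2*x*y - 14*x - 2*y**2 + 4*y + 16.
  f_y = -x**2 - 4*x*y + 4*x - 6*y**2 + 10*y - 4.
Scan x_0 ∈ {−4, ..., 4}. For each x_0, f_y(x_0, y) is a polynomial in y; find its integer roots y ∈ {−4, ..., 4}, then test f_x and f at those candidates.
  x = -4: f_y(-4, y) = -6*y**2 + 26*y - 36; no integer root y with |y| ≤ 4.
  x = -3: f_y(-3, y) = -6*y**2 + 22*y - 25; no integer root y with |y| ≤ 4.
  x = -2: f_y(-2, y) = -6*y**2 + 18*y - 16; no integer root y with |y| ≤ 4.
  x = -1: f_y(-1, y) = -6*y**2 + 14*y - 9; no integer root y with |y| ≤ 4.
  x = 0: f_y(0, y) = -6*y**2 + 10*y - 4; vanishes at y ∈ {1}. (0, 1): f_x = 18 ≠ 0.
  x = 1: f_y(1, y) = -6*y**2 + 6*y - 1; no integer root y with |y| ≤ 4.
  x = 2: f_y(2, y) = -6*y**2 + 2*y; vanishes at y ∈ {0}. (2, 0): f_x = 0, f = 0 — SINGULAR.
  x = 3: f_y(3, y) = -6*y**2 - 2*y - 1; no integer root y with |y| ≤ 4.
  x = 4: f_y(4, y) = -6*y**2 - 6*y - 4; no integer root y with |y| ≤ 4.
Only singular point on the grid: (2, 0).
Classify: substitute x = 2 + u, y = 0 + v and expand: f = u**3 - u**2*v - u**2 - 2*u*v**2 - 2*v**3 + v**2.
No constant or linear terms (consistent with a singular point). Quadratic part: -u**2 + v**2. Cubic part: u**3 - u**2*v - 2*u*v**2 - 2*v**3.
The quadratic part v**2 - u**2 = (v − u)(v + u) splits into two distinct linear factors, so there are two distinct tangent lines y − 0 = ±(x − 2) — this is a node (ordinary double point).
Classification: node.


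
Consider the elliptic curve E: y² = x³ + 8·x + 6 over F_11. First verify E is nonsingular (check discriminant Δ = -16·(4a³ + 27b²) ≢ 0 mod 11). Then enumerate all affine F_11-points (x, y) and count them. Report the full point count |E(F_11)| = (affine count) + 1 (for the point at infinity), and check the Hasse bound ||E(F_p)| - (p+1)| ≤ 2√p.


Affine points = {(1, 2), (1, 9), (4, 5), (4, 6), (7, 3), (7, 8), (9, 2), (9, 9)}; affine count = 8; |E(F_11)| = 9.

Discriminant check: Δ ∝ 4a³ + 27b² = 4·8³ + 27·6² = 4·512 + 27·36 ≡ 6 (mod 11). Nonzero ⇒ E is nonsingular.
For each x ∈ F_11, compute rhs = x³ + 8·x + 6 mod 11, then count y ∈ F_11 with y² ≡ rhs.
  x = 0: rhs = 6, matching y values: none (0 points).
  x = 1: rhs = 4, matching y values: 2, 9 (2 points).
  x = 2: rhs = 8, matching y values: none (0 points).
  x = 3: rhs = 2, matching y values: none (0 points).
  x = 4: rhs = 3, matching y values: 5, 6 (2 points).
  x = 5: rhs = 6, matching y values: none (0 points).
  x = 6: rhs = 6, matching y values: none (0 points).
  x = 7: rhs = 9, matching y values: 3, 8 (2 points).
  x = 8: rhs = 10, matching y values: none (0 points).
  x = 9: rhs = 4, matching y values: 2, 9 (2 points).
  x = 10: rhs = 8, matching y values: none (0 points).
Total affine count: 8.
Full point count |E(F_11)| = 8 + 1 = 9.
Hasse bound: |9 − (11+1)| = |-3| = 3 ≤ 2√11 ≈ 6.6332 ✓.


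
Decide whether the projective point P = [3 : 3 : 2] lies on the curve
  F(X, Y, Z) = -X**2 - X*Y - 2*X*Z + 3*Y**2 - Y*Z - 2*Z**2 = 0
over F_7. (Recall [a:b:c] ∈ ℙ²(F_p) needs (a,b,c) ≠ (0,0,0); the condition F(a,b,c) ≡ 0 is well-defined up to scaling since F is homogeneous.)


F(3,3,2) ≡ 4 (mod 7); P is NOT on the curve.

Evaluate F(3, 3, 2) term-by-term (mod 7).
  -X**2 ↦ -1·9·1·1 = -9
  -X*Y ↦ -1·3·3·1 = -9
  -2*X*Z ↦ -2·3·1·2 = -12
  3*Y**2 ↦ 3·1·9·1 = 27
  -Y*Z ↦ -1·1·3·2 = -6
  -2*Z**2 ↦ -2·1·1·4 = -8
Sum: F(3, 3, 2) = (-9) + (-9) + (-12) + (27) + (-6) + (-8) = -17.
Reducing mod 7: -17 ≡ 4 (mod 7).
Since F(a, b, c) ≡ 4 ≠ 0 (mod 7), P does NOT lie on the curve.


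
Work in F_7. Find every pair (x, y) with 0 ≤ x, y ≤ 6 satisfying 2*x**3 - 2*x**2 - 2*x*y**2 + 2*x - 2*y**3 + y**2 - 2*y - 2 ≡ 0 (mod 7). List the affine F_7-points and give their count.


Affine F_7-points: {(1, 0), (2, 3), (3, 2), (4, 1), (4, 3), (5, 6)}; count = 6.

For each of the 49 pairs (x, y) ∈ F_7², evaluate f(x, y) mod 7. Record the zeros.
  x = 0: [0↦5, 1↦2, 2↦3, 3↦3, 4↦4, 5↦1, 6↦3]  zeros at y ∈ ∅
  x = 1: [0↦0, 1↦2, 2↦4, 3↦1, 4↦2, 5↦2, 6↦3]  zeros at y ∈ {0}
  x = 2: [0↦3, 1↦3, 2↦6, 3↦0, 4↦1, 5↦4, 6↦4]  zeros at y ∈ {3}
  x = 3: [0↦5, 1↦3, 2↦0, 3↦5, 4↦6, 5↦5, 6↦4]  zeros at y ∈ {2}
  x = 4: [0↦4, 1↦0, 2↦5, 3↦0, 4↦1, 5↦3, 6↦1]  zeros at y ∈ {1, 3}
  x = 5: [0↦5, 1↦6, 2↦5, 3↦4, 4↦5, 5↦3, 6↦0]  zeros at y ∈ {6}
  x = 6: [0↦6, 1↦5, 2↦5, 3↦1, 4↦2, 5↦3, 6↦6]  zeros at y ∈ ∅
Collecting zeros: affine points = {(1, 0), (2, 3), (3, 2), (4, 1), (4, 3), (5, 6)}.
Total count |C(F_7)_aff| = 6.


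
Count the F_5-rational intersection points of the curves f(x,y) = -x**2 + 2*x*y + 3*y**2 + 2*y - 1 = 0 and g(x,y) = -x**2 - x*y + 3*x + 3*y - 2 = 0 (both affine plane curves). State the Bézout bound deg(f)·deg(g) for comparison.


Common zeros: {(0, 4), (2, 0)}; count = 2; Bézout bound = 4.

deg(f) = 2, deg(g) = 2, so Bézout bound = 4.
Scan x ∈ F_5. For each x, list the y ∈ F_5 with f(x, y) ≡ 0 and those with g(x, y) ≡ 0 (mod 5); the common zeros in that column are the intersection.
  x = 0: f ≡ 0 at y ∈ {2, 4}; g ≡ 0 at y ∈ {4}; common: {4}.
  x = 1: f ≡ 0 at y ∈ {1}; g ≡ 0 at y ∈ {0}; common: ∅.
  x = 2: f ≡ 0 at y ∈ {0, 3}; g ≡ 0 at y ∈ {0}; common: {0}.
  x = 3: f ≡ 0 at y ∈ {0, 4}; g ≡ 0 at y ∈ ∅; common: ∅.
  x = 4: f ≡ 0 at y ∈ {2, 3}; g ≡ 0 at y ∈ {4}; common: ∅.
Collecting: common zeros = {(0, 4), (2, 0)}, so the count is 2.
Comparison with the Bézout bound: 2 ≤ 4 = deg(f)·deg(g), as expected for curves with no common component (the affine F_5-count falls short of the bound because intersections may lie at infinity, over extension fields, or carry multiplicity).


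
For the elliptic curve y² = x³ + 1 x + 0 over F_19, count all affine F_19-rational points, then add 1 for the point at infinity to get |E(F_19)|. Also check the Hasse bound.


Affine points = {(0, 0), (3, 7), (3, 12), (4, 7), (4, 12), (5, 4), (5, 15), (8, 8), (8, 11), (9, 4), (9, 15), (12, 7), (12, 12), (13, 5), (13, 14), (17, 3), (17, 16), (18, 6), (18, 13)}; affine count = 19; |E(F_19)| = 20.

Discriminant check: Δ ∝ 4a³ + 27b² = 4·1³ + 27·0² = 4·1 + 27·0 ≡ 4 (mod 19). Nonzero ⇒ E is nonsingular.
For each x ∈ F_19, compute rhs = x³ + 1·x + 0 mod 19, then count y ∈ F_19 with y² ≡ rhs.
  x = 0: rhs = 0, matching y values: 0 (1 points).
  x = 1: rhs = 2, matching y values: none (0 points).
  x = 2: rhs = 10, matching y values: none (0 points).
  x = 3: rhs = 11, matching y values: 7, 12 (2 points).
  x = 4: rhs = 11, matching y values: 7, 12 (2 points).
  x = 5: rhs = 16, matching y values: 4, 15 (2 points).
  x = 6: rhs = 13, matching y values: none (0 points).
  x = 7: rhs = 8, matching y values: none (0 points).
  x = 8: rhs = 7, matching y values: 8, 11 (2 points).
  x = 9: rhs = 16, matching y values: 4, 15 (2 points).
  x = 10: rhs = 3, matching y values: none (0 points).
  x = 11: rhs = 12, matching y values: none (0 points).
  x = 12: rhs = 11, matching y values: 7, 12 (2 points).
  x = 13: rhs = 6, matching y values: 5, 14 (2 points).
  x = 14: rhs = 3, matching y values: none (0 points).
  x = 15: rhs = 8, matching y values: none (0 points).
  x = 16: rhs = 8, matching y values: none (0 points).
  x = 17: rhs = 9, matching y values: 3, 16 (2 points).
  x = 18: rhs = 17, matching y values: 6, 13 (2 points).
Total affine count: 19.
Full point count |E(F_19)| = 19 + 1 = 20.
Hasse bound: |20 − (19+1)| = |0| = 0 ≤ 2√19 ≈ 8.7178 ✓.


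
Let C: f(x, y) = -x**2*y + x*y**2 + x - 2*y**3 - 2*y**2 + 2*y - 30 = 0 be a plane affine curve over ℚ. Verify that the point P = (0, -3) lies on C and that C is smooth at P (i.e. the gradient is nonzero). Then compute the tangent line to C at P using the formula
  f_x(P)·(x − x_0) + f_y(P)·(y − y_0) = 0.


Tangent line at P: 10*x - 40*y - 120 = 0.

Step 1: f(0, -3) = 0, so P lies on C.
Step 2: partial derivatives
  f_x(x, y) = -2*x*y + y**2 + 1, f_y(x, y) = -x**2 + 2*x*y - 6*y**2 - 4*y + 2.
  f_x(P) = 10, f_y(P) = -40 (gradient nonzero, so P is smooth).
Step 3: tangent line at P: 10·(x − 0) + -40·(y − -3) = 0.
Expanding: 10*x - 40*y - 120 = 0.


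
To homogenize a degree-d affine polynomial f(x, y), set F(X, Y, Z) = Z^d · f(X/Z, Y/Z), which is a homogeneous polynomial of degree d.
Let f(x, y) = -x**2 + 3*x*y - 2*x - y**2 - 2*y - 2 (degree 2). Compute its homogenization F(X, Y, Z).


F(X, Y, Z) = -X**2 + 3*X*Y - 2*X*Z - Y**2 - 2*Y*Z - 2*Z**2

deg(f) = 2.
Substitute x = X/Z, y = Y/Z into f, then multiply by Z^2.
  monomial -1·x^2·y^0 ↦ -1·X^2·Y^0·Z^0.
  monomial 3·x^1·y^1 ↦ 3·X^1·Y^1·Z^0.
  monomial -2·x^1·y^0 ↦ -2·X^1·Y^0·Z^1.
  monomial -1·x^0·y^2 ↦ -1·X^0·Y^2·Z^0.
  monomial -2·x^0·y^1 ↦ -2·X^0·Y^1·Z^1.
  monomial -2·x^0·y^0 ↦ -2·X^0·Y^0·Z^2.
Collecting: F(X, Y, Z) = -X**2 + 3*X*Y - 2*X*Z - Y**2 - 2*Y*Z - 2*Z**2.


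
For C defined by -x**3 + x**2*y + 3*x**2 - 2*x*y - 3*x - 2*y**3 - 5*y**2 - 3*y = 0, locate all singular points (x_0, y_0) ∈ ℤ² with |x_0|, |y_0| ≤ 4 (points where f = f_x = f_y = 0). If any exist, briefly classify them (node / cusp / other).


Singular points: {(1, -1)}; classification: node.

Compute partial derivatives:
  f_x = -3*x**2 + 2*x*y + 6*x - 2*y - 3.
  f_y = x**2 - 2*x - 6*y**2 - 10*y - 3.
Scan x_0 ∈ {−4, ..., 4}. For each x_0, f_y(x_0, y) is a polynomial in y; find its integer roots y ∈ {−4, ..., 4}, then test f_x and f at those candidates.
  x = -4: f_y(-4, y) = -6*y**2 - 10*y + 21; no integer root y with |y| ≤ 4.
  x = -3: f_y(-3, y) = -6*y**2 - 10*y + 12; no integer root y with |y| ≤ 4.
  x = -2: f_y(-2, y) = -6*y**2 - 10*y + 5; no integer root y with |y| ≤ 4.
  x = -1: f_y(-1, y) = -6*y**2 - 10*y; vanishes at y ∈ {0}. (-1, 0): f_x = -12 ≠ 0.
  x = 0: f_y(0, y) = -6*y**2 - 10*y - 3; no integer root y with |y| ≤ 4.
  x = 1: f_y(1, y) = -6*y**2 - 10*y - 4; vanishes at y ∈ {-1}. (1, -1): f_x = 0, f = 0 — SINGULAR.
  x = 2: f_y(2, y) = -6*y**2 - 10*y - 3; no integer root y with |y| ≤ 4.
  x = 3: f_y(3, y) = -6*y**2 - 10*y; vanishes at y ∈ {0}. (3, 0): f_x = -12 ≠ 0.
  x = 4: f_y(4, y) = -6*y**2 - 10*y + 5; no integer root y with |y| ≤ 4.
Only singular point on the grid: (1, -1).
Classify: substitute x = 1 + u, y = -1 + v and expand: f = -u**3 + u**2*v - u**2 - 2*v**3 + v**2.
No constant or linear terms (consistent with a singular point). Quadratic part: -u**2 + v**2. Cubic part: -u**3 + u**2*v - 2*v**3.
The quadratic part v**2 - u**2 = (v − u)(v + u) splits into two distinct linear factors, so there are two distinct tangent lines y − -1 = ±(x − 1) — this is a node (ordinary double point).
Classification: node.


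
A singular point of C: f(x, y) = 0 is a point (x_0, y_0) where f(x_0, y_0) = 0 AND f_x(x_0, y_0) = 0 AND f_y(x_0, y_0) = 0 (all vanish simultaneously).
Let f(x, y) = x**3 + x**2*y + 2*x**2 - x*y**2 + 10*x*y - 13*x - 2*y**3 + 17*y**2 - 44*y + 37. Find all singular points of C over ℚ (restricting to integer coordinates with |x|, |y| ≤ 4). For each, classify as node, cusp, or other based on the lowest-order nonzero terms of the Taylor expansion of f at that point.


Singular points: {(-2, 3)}; classification: node.

Compute partial derivatives:
  f_x = 3*x**2 + 2*x*y + 4*x - y**2 + 10*y - 13.
  f_y = x**2 - 2*x*y + 10*x - 6*y**2 + 34*y - 44.
Scan x_0 ∈ {−4, ..., 4}. For each x_0, f_y(x_0, y) is a polynomial in y; find its integer roots y ∈ {−4, ..., 4}, then test f_x and f at those candidates.
  x = -4: f_y(-4, y) = -6*y**2 + 42*y - 68; no integer root y with |y| ≤ 4.
  x = -3: f_y(-3, y) = -6*y**2 + 40*y - 65; no integer root y with |y| ≤ 4.
  x = -2: f_y(-2, y) = -6*y**2 + 38*y - 60; vanishes at y ∈ {3}. (-2, 3): f_x = 0, f = 0 — SINGULAR.
  x = -1: f_y(-1, y) = -6*y**2 + 36*y - 53; no integer root y with |y| ≤ 4.
  x = 0: f_y(0, y) = -6*y**2 + 34*y - 44; vanishes at y ∈ {2}. (0, 2): f_x = 3 ≠ 0.
  x = 1: f_y(1, y) = -6*y**2 + 32*y - 33; no integer root y with |y| ≤ 4.
  x = 2: f_y(2, y) = -6*y**2 + 30*y - 20; no integer root y with |y| ≤ 4.
  x = 3: f_y(3, y) = -6*y**2 + 28*y - 5; no integer root y with |y| ≤ 4.
  x = 4: f_y(4, y) = -6*y**2 + 26*y + 12; no integer root y with |y| ≤ 4.
Only singular point on the grid: (-2, 3).
Classify: substitute x = -2 + u, y = 3 + v and expand: f = u**3 + u**2*v - u**2 - u*v**2 - 2*v**3 + v**2.
No constant or linear terms (consistent with a singular point). Quadratic part: -u**2 + v**2. Cubic part: u**3 + u**2*v - u*v**2 - 2*v**3.
The quadratic part v**2 - u**2 = (v − u)(v + u) splits into two distinct linear factors, so there are two distinct tangent lines y − 3 = ±(x − -2) — this is a node (ordinary double point).
Classification: node.


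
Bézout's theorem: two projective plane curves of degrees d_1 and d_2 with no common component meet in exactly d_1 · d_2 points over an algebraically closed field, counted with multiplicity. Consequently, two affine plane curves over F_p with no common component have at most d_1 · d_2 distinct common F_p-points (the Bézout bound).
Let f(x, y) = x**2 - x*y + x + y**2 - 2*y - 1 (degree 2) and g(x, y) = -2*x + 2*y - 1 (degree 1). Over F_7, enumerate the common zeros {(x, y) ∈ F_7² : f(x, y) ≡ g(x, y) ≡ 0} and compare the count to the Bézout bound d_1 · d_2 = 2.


Common zeros: {(0, 4), (4, 1)}; count = 2; Bézout bound = 2.

deg(f) = 2, deg(g) = 1, so Bézout bound = 2.
Scan x ∈ F_7. For each x, list the y ∈ F_7 with f(x, y) ≡ 0 and those with g(x, y) ≡ 0 (mod 7); the common zeros in that column are the intersection.
  x = 0: f ≡ 0 at y ∈ {4, 5}; g ≡ 0 at y ∈ {4}; common: {4}.
  x = 1: f ≡ 0 at y ∈ ∅; g ≡ 0 at y ∈ {5}; common: ∅.
  x = 2: f ≡ 0 at y ∈ ∅; g ≡ 0 at y ∈ {6}; common: ∅.
  x = 3: f ≡ 0 at y ∈ {1, 4}; g ≡ 0 at y ∈ {0}; common: ∅.
  x = 4: f ≡ 0 at y ∈ {1, 5}; g ≡ 0 at y ∈ {1}; common: {1}.
  x = 5: f ≡ 0 at y ∈ ∅; g ≡ 0 at y ∈ {2}; common: ∅.
  x = 6: f ≡ 0 at y ∈ ∅; g ≡ 0 at y ∈ {3}; common: ∅.
Collecting: common zeros = {(0, 4), (4, 1)}, so the count is 2.
Comparison with the Bézout bound: 2 ≤ 2 = deg(f)·deg(g), as expected for curves with no common component (the bound is attained).


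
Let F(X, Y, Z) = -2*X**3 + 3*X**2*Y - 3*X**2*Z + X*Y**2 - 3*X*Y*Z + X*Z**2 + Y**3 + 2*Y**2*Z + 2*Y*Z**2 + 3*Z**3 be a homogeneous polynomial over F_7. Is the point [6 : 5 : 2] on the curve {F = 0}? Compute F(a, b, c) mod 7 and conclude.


F(6,5,2) ≡ 0 (mod 7); P is on the curve.

Evaluate F(6, 5, 2) term-by-term (mod 7).
  -2*X**3 ↦ -2·216·1·1 = -432
  3*X**2*Y ↦ 3·36·5·1 = 540
  -3*X**2*Z ↦ -3·36·1·2 = -216
  X*Y**2 ↦ 1·6·25·1 = 150
  -3*X*Y*Z ↦ -3·6·5·2 = -180
  X*Z**2 ↦ 1·6·1·4 = 24
  Y**3 ↦ 1·1·125·1 = 125
  2*Y**2*Z ↦ 2·1·25·2 = 100
  2*Y*Z**2 ↦ 2·1·5·4 = 40
  3*Z**3 ↦ 3·1·1·8 = 24
Sum: F(6, 5, 2) = (-432) + (540) + (-216) + (150) + (-180) + (24) + (125) + (100) + (40) + (24) = 175.
Reducing mod 7: 175 ≡ 0 (mod 7).
Since F(a, b, c) ≡ 0 (mod 7), P lies on the curve.


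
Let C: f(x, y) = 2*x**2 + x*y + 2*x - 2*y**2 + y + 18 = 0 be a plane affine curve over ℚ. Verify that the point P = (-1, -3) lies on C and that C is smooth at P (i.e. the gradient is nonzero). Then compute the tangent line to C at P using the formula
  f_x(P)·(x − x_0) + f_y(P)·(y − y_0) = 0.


Tangent line at P: -5*x + 12*y + 31 = 0.

Step 1: f(-1, -3) = 0, so P lies on C.
Step 2: partial derivatives
  f_x(x, y) = 4*x + y + 2, f_y(x, y) = x - 4*y + 1.
  f_x(P) = -5, f_y(P) = 12 (gradient nonzero, so P is smooth).
Step 3: tangent line at P: -5·(x − -1) + 12·(y − -3) = 0.
Expanding: -5*x + 12*y + 31 = 0.
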